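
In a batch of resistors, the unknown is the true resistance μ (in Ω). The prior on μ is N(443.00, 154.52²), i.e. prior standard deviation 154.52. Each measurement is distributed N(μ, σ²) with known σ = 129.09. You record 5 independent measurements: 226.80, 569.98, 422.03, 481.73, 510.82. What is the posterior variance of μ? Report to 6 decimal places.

For Normal data with known variance σ², a Normal(μ₀, σ₀²) prior on μ is conjugate. Posterior precision = 1/σ₀² + n/σ²; posterior mean is the precision-weighted average of μ₀ and x̄.
σ₀² = 154.52² = 23876.4304, σ² = 129.09² = 16664.2281; σ² + n·σ₀² = 16664.2281 + 5·23876.4304 = 136046.3801.
Posterior precision = 1/σ₀² + n/σ² = 1/23876.4304 + 5/16664.2281 = (σ² + n·σ₀²)/(σ₀²σ²) = 136046.3801/(23876.4304·16664.2281); posterior variance σₙ² = σ₀²σ²/(σ² + n·σ₀²) = 23876.4304·16664.2281/136046.3801 = 2924.607638.

2924.607638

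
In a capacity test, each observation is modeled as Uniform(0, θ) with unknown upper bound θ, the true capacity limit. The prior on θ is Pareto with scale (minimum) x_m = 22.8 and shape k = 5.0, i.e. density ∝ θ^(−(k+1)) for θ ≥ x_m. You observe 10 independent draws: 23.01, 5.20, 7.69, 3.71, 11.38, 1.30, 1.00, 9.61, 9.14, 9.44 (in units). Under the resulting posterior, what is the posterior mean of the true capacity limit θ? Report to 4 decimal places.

A Pareto(scale x_m, shape k) prior on the upper bound θ of Uniform(0, θ) is conjugate: posterior is Pareto(max(x_m, max xᵢ), k + n).
Sample maximum = 23.01; prior scale x_m = 22.8 → posterior scale = max = 23.01.
Posterior shape = 5.0 + 10 = 15.0.
E[θ|data] = k·x_m/(k−1) = 15.0·23.01/14.0 = 24.6536.

24.6536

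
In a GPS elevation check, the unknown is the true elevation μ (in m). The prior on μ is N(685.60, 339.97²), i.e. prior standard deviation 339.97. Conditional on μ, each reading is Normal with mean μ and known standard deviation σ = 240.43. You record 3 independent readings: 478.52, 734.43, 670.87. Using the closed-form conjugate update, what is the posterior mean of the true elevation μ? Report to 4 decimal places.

For Normal data with known variance σ², a Normal(μ₀, σ₀²) prior on μ is conjugate. Posterior precision = 1/σ₀² + n/σ²; posterior mean is the precision-weighted average of μ₀ and x̄.
Σxᵢ = 478.52 + 734.43 + 670.87 = 1883.82, so n·x̄ = 1883.82.
σ₀² = 339.97² = 115579.6009, σ² = 240.43² = 57806.5849; σ² + n·σ₀² = 57806.5849 + 3·115579.6009 = 404545.3876.
Posterior mean = (μ₀/σ₀² + n·x̄/σ²)/(1/σ₀² + n/σ²) = (σ²·μ₀ + σ₀²·n·x̄)/(σ² + n·σ₀²) = (57806.5849·685.60 + 115579.6009·1883.82)/404545.3876 = 257363358.374878/404545.3876 = 636.1792.

636.1792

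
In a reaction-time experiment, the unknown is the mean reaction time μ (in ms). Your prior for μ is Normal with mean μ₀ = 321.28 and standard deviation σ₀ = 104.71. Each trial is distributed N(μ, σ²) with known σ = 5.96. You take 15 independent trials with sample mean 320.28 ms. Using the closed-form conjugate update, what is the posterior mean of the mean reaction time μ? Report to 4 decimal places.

For Normal data with known variance σ², a Normal(μ₀, σ₀²) prior on μ is conjugate. Posterior precision = 1/σ₀² + n/σ²; posterior mean is the precision-weighted average of μ₀ and x̄.
n·x̄ = 15·320.28 = 4804.2.
σ₀² = 104.71² = 10964.1841, σ² = 5.96² = 35.5216; σ² + n·σ₀² = 35.5216 + 15·10964.1841 = 164498.2831.
Posterior mean = (μ₀/σ₀² + n·x̄/σ²)/(1/σ₀² + n/σ²) = (σ²·μ₀ + σ₀²·n·x̄)/(σ² + n·σ₀²) = (35.5216·321.28 + 10964.1841·4804.2)/164498.2831 = 52685545.632868/164498.2831 = 320.2802.

320.2802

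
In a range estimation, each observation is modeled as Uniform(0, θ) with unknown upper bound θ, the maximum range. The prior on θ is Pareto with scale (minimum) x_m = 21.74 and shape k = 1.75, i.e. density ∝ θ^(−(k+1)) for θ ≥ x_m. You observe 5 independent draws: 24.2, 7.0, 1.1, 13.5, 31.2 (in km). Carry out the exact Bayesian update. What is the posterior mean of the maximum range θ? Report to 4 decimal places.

A Pareto(scale x_m, shape k) prior on the upper bound θ of Uniform(0, θ) is conjugate: posterior is Pareto(max(x_m, max xᵢ), k + n).
Sample maximum = 31.2; prior scale x_m = 21.74 → posterior scale = max = 31.20.
Posterior shape = 1.75 + 5 = 6.75.
E[θ|data] = k·x_m/(k−1) = 6.75·31.20/5.75 = 36.6261.

36.6261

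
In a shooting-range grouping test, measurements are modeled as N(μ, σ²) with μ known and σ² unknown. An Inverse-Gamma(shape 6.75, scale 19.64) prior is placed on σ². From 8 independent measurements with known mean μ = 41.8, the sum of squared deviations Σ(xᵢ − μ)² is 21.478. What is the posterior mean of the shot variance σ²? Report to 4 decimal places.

With known mean μ and an Inverse-Gamma(α, β) prior on σ², the Normal likelihood is conjugate: posterior is Inv-Gamma(α + n/2, β + Σ(xᵢ−μ)²/2).
Posterior: Inv-Gamma(6.75 + 8/2, 19.64 + 21.478/2) = Inv-Gamma(10.75, 30.3790).
E[σ²|data] = β/(α−1) = 30.3790/9.75 = 3.1158.

3.1158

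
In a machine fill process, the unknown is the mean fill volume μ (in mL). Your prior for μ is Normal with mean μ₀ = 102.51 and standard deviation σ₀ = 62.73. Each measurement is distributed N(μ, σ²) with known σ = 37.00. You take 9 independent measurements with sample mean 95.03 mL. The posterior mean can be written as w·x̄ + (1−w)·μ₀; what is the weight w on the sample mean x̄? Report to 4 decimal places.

For Normal data with known variance σ², a Normal(μ₀, σ₀²) prior on μ is conjugate. Posterior precision = 1/σ₀² + n/σ²; posterior mean is the precision-weighted average of μ₀ and x̄.
σ₀² = 62.73² = 3935.0529, σ² = 37.00² = 1369. Prior precision 1/σ₀² = 1/3935.0529; data precision n/σ² = 9/1369.
w = (n/σ²)/(1/σ₀² + n/σ²) = n·σ₀²/(σ² + n·σ₀²) = 9·3935.0529/(1369 + 9·3935.0529) = 35415.4761/36784.4761 = 0.9628.

0.9628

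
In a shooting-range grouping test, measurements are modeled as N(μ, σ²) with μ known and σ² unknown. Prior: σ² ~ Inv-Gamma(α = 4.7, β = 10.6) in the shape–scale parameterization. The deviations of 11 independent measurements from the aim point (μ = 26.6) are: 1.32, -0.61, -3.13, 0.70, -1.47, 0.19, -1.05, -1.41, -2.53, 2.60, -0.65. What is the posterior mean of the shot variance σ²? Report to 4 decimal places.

2.8518

With known mean μ and an Inverse-Gamma(α, β) prior on σ², the Normal likelihood is conjugate: posterior is Inv-Gamma(α + n/2, β + Σ(xᵢ−μ)²/2).
Σ(xᵢ−μ)² = (1.32)² + (-0.61)² + (-3.13)² + (0.70)² + (-1.47)² + (0.19)² + (-1.05)² + (-1.41)² + (-2.53)² + (2.60)² + (-0.65)² = 31.2724.
Posterior: Inv-Gamma(4.7 + 11/2, 10.6 + 31.2724/2) = Inv-Gamma(10.20, 26.23620).
E[σ²|data] = β/(α−1) = 26.23620/9.20 = 2.8518.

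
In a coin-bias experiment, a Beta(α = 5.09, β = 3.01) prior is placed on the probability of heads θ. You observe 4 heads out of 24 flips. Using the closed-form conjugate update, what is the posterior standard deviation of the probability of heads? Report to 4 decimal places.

0.0783

The Beta prior is conjugate to a Binomial/Bernoulli likelihood; the update adds successes to α and failures to β.
Posterior: Beta(α+k, β+n−k) = Beta(5.09+4, 3.01+20) = Beta(9.09, 23.01).
Var = αβ/((α+β)²(α+β+1)) = 9.09·23.01/(32.10²·33.10) = 0.00613257; SD = √0.00613257 = 0.0783.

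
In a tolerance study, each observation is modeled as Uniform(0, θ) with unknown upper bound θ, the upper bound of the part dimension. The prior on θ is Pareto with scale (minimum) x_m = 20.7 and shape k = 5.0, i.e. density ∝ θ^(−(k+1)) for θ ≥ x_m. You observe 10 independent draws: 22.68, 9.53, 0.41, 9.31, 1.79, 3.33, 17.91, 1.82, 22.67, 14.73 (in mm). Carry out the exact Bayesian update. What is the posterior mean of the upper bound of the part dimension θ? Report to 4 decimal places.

24.3000

A Pareto(scale x_m, shape k) prior on the upper bound θ of Uniform(0, θ) is conjugate: posterior is Pareto(max(x_m, max xᵢ), k + n).
Sample maximum = 22.68; prior scale x_m = 20.7 → posterior scale = max = 22.68.
Posterior shape = 5.0 + 10 = 15.0.
E[θ|data] = k·x_m/(k−1) = 15.0·22.68/14.0 = 24.3000.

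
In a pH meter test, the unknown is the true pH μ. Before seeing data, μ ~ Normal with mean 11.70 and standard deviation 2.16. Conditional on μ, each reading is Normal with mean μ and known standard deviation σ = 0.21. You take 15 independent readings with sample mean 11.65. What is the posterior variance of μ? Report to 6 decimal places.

0.002938

For Normal data with known variance σ², a Normal(μ₀, σ₀²) prior on μ is conjugate. Posterior precision = 1/σ₀² + n/σ²; posterior mean is the precision-weighted average of μ₀ and x̄.
σ₀² = 2.16² = 4.6656, σ² = 0.21² = 0.0441; σ² + n·σ₀² = 0.0441 + 15·4.6656 = 70.0281.
Posterior precision = 1/σ₀² + n/σ² = 1/4.6656 + 15/0.0441 = (σ² + n·σ₀²)/(σ₀²σ²) = 70.0281/(4.6656·0.0441); posterior variance σₙ² = σ₀²σ²/(σ² + n·σ₀²) = 4.6656·0.0441/70.0281 = 0.002938.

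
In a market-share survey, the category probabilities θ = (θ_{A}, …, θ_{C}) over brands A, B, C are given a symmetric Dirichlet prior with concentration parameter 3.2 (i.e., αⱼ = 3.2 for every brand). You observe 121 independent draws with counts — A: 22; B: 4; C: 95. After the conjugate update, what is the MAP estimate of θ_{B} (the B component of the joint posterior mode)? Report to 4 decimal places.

0.0486

The Dirichlet prior is conjugate to the Multinomial likelihood: each posterior αⱼ = prior αⱼ + observed count nⱼ.
Posterior concentration: (25.2, 7.2, 98.2), total = 130.6.
Joint mode component: (α_{B}−1)/(Σα−K) = 6.2/127.6 = 0.0486.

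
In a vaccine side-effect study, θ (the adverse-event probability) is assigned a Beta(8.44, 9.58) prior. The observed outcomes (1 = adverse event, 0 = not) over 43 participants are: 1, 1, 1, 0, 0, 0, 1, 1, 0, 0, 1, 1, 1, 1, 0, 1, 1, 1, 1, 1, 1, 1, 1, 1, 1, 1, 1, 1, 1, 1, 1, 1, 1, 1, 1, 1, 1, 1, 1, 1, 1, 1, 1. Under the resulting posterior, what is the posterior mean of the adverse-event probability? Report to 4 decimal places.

The Beta prior is conjugate to a Binomial/Bernoulli likelihood; the update adds successes to α and failures to β.
Posterior: Beta(α+k, β+n−k) = Beta(8.44+37, 9.58+6) = Beta(45.44, 15.58).
Posterior mean = α/(α+β) = 45.44/61.02 = 0.7447.

0.7447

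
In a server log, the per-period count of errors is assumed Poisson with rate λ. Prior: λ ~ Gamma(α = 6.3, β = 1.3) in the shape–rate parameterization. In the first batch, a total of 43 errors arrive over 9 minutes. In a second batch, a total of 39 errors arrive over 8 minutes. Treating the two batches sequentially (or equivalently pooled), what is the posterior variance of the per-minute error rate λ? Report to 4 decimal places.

With a Gamma(shape α, rate β) prior, the Poisson likelihood is conjugate: the posterior is Gamma(α + ΣXᵢ, β + n).
After batch 1: Gamma(α+S, β+n) = Gamma(6.3+43, 1.3+9) = Gamma(49.3, 10.3).
After batch 2: Gamma(α+S, β+n) = Gamma(49.3+39, 10.3+8) = Gamma(88.3, 18.3).
Var = α/β² = 88.3/18.3² = 0.2637.

0.2637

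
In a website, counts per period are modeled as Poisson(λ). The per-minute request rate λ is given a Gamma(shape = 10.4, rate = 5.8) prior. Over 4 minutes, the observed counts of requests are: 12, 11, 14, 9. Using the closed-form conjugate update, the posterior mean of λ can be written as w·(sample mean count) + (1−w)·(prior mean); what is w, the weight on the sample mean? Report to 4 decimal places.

With a Gamma(shape α, rate β) prior, the Poisson likelihood is conjugate: the posterior is Gamma(α + ΣXᵢ, β + n).
Posterior mean = (α₀+S)/(β₀+n) = [n/(β₀+n)]·(S/n) + [β₀/(β₀+n)]·(α₀/β₀), so only n and β₀ enter the weight.
Weight on data w = n/(β₀+n) = 4/(5.8+4) = 4/9.8 = 0.4082.

0.4082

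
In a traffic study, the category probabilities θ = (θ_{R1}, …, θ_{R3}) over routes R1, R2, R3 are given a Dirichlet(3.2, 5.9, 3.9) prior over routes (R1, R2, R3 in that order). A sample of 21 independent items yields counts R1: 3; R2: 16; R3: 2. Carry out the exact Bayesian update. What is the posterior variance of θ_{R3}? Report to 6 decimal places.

The Dirichlet prior is conjugate to the Multinomial likelihood: each posterior αⱼ = prior αⱼ + observed count nⱼ.
Posterior concentration: (6.2, 21.9, 5.9), total = 34.0.
Var[θ_j] = α_j(Σα−α_j)/((Σα)²(Σα+1)) = 5.9·28.1/(34.0²·35.0) = 0.004098.

0.004098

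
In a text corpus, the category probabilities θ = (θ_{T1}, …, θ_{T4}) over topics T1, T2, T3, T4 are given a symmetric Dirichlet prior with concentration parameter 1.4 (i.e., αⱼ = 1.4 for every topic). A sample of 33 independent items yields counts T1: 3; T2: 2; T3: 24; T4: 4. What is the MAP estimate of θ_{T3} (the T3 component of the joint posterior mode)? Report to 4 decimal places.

The Dirichlet prior is conjugate to the Multinomial likelihood: each posterior αⱼ = prior αⱼ + observed count nⱼ.
Posterior concentration: (4.4, 3.4, 25.4, 5.4), total = 38.6.
Joint mode component: (α_{T3}−1)/(Σα−K) = 24.4/34.6 = 0.7052.

0.7052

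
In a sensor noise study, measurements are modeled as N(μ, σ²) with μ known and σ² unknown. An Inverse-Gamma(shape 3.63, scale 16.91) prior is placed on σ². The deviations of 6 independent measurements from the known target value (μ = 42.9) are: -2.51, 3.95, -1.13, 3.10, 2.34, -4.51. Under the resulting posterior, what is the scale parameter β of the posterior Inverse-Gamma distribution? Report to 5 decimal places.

With known mean μ and an Inverse-Gamma(α, β) prior on σ², the Normal likelihood is conjugate: posterior is Inv-Gamma(α + n/2, β + Σ(xᵢ−μ)²/2).
Σ(xᵢ−μ)² = (-2.51)² + (3.95)² + (-1.13)² + (3.10)² + (2.34)² + (-4.51)² = 58.6052.
Posterior: Inv-Gamma(3.63 + 6/2, 16.91 + 58.6052/2) = Inv-Gamma(6.63, 46.21260).
Posterior β = 46.21260.

46.21260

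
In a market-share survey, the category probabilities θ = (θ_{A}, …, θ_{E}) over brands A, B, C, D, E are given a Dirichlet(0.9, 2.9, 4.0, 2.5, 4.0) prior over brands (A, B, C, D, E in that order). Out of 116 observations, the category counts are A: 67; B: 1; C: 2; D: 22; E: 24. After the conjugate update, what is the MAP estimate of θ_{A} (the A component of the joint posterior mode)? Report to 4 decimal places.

0.5339

The Dirichlet prior is conjugate to the Multinomial likelihood: each posterior αⱼ = prior αⱼ + observed count nⱼ.
Posterior concentration: (67.9, 3.9, 6.0, 24.5, 28.0), total = 130.3.
Joint mode component: (α_{A}−1)/(Σα−K) = 66.9/125.3 = 0.5339.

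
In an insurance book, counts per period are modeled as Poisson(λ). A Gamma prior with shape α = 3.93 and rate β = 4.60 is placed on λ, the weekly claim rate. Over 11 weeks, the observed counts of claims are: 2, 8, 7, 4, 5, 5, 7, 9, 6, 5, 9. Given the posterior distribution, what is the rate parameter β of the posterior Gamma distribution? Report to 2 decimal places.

15.60

With a Gamma(shape α, rate β) prior, the Poisson likelihood is conjugate: the posterior is Gamma(α + ΣXᵢ, β + n).
Sum of counts S = 67 over n = 11 weeks.
Posterior: Gamma(α+S, β+n) = Gamma(3.93+67, 4.60+11) = Gamma(70.93, 15.60).
Posterior β = 15.60.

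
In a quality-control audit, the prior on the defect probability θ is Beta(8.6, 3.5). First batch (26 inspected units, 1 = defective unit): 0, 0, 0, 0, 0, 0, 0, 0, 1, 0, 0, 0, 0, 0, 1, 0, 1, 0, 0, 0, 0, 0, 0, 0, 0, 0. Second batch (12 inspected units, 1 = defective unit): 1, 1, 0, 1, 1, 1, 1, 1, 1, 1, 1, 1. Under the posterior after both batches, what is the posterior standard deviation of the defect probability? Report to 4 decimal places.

0.0696

The Beta prior is conjugate to a Binomial/Bernoulli likelihood; the update adds successes to α and failures to β.
After batch 1: Beta(8.6+3, 3.5+23) = Beta(11.6, 26.5).
After batch 2: Beta(11.6+11, 26.5+1) = Beta(22.6, 27.5).
Var = αβ/((α+β)²(α+β+1)) = 22.6·27.5/(50.1²·51.1) = 0.00484557; SD = √0.00484557 = 0.0696.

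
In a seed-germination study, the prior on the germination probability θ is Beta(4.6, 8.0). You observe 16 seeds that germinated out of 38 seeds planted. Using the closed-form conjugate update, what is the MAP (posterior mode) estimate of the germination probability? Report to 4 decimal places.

The Beta prior is conjugate to a Binomial/Bernoulli likelihood; the update adds successes to α and failures to β.
Posterior: Beta(α+k, β+n−k) = Beta(4.6+16, 8.0+22) = Beta(20.6, 30.0).
Mode of Beta(a,b) for a,b>1 is (a−1)/(a+b−2) = 19.6/48.6 = 0.4033.

0.4033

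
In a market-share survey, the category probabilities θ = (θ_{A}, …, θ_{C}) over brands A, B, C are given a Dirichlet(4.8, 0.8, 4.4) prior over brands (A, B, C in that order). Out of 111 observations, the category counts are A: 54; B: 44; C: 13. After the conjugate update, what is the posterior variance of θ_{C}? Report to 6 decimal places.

The Dirichlet prior is conjugate to the Multinomial likelihood: each posterior αⱼ = prior αⱼ + observed count nⱼ.
Posterior concentration: (58.8, 44.8, 17.4), total = 121.0.
Var[θ_j] = α_j(Σα−α_j)/((Σα)²(Σα+1)) = 17.4·103.6/(121.0²·122.0) = 0.001009.

0.001009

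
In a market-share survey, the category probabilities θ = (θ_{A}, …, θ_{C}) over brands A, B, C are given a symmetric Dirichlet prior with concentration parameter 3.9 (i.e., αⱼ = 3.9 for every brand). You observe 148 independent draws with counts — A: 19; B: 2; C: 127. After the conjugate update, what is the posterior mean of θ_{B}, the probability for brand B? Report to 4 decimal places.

0.0369

The Dirichlet prior is conjugate to the Multinomial likelihood: each posterior αⱼ = prior αⱼ + observed count nⱼ.
Posterior concentration: (22.9, 5.9, 130.9), total = 159.7.
E[θ_{B}|data] = α_{B}/Σα = 5.9/159.7 = 0.0369.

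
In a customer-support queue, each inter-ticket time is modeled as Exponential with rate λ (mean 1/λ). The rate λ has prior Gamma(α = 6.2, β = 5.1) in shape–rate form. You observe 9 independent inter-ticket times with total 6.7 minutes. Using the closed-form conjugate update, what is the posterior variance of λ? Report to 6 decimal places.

0.109164

With a Gamma(shape α, rate β) prior on the exponential rate λ, the posterior after n observations with total T = Σxᵢ is Gamma(α+n, β+T).
Posterior: Gamma(6.2+9, 5.1+6.7) = Gamma(15.2, 11.8).
Var = α/β² = 0.109164.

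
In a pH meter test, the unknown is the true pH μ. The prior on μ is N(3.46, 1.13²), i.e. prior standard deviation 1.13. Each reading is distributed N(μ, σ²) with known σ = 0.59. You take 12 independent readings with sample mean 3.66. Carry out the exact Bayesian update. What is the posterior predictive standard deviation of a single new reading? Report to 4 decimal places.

For Normal data with known variance σ², a Normal(μ₀, σ₀²) prior on μ is conjugate. Posterior precision = 1/σ₀² + n/σ²; posterior mean is the precision-weighted average of μ₀ and x̄.
σ₀² = 1.13² = 1.2769, σ² = 0.59² = 0.3481; σ² + n·σ₀² = 0.3481 + 12·1.2769 = 15.6709.
Posterior precision = 1/σ₀² + n/σ² = 1/1.2769 + 12/0.3481 = (σ² + n·σ₀²)/(σ₀²σ²) = 15.6709/(1.2769·0.3481); posterior variance σₙ² = σ₀²σ²/(σ² + n·σ₀²) = 1.2769·0.3481/15.6709 = 0.028364.
Predictive variance for one new observation = σₙ² + σ² = 1.2769·0.3481/15.6709 + 0.3481 = σ²·(σ₀² + 15.6709)/15.6709 = 0.3481·16.9478/15.6709 = 0.376464; SD = √(0.3481·16.9478/15.6709) = 0.6136.

0.6136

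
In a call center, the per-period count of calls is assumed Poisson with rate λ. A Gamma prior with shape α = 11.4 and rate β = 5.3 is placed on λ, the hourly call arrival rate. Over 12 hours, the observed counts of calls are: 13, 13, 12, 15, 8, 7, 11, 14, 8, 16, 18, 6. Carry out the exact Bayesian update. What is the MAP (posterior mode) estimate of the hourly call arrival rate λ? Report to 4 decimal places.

With a Gamma(shape α, rate β) prior, the Poisson likelihood is conjugate: the posterior is Gamma(α + ΣXᵢ, β + n).
Sum of counts S = 141 over n = 12 hours.
Posterior: Gamma(α+S, β+n) = Gamma(11.4+141, 5.3+12) = Gamma(152.4, 17.3).
Mode of Gamma(α,β) for α≥1 is (α−1)/β = 151.4/17.3 = 8.7514.

8.7514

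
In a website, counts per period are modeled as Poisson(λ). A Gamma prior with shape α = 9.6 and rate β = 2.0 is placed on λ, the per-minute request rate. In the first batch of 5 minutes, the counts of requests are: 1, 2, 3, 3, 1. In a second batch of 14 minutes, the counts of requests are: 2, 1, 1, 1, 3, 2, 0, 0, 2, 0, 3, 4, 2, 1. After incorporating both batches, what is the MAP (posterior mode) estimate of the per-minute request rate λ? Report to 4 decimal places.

With a Gamma(shape α, rate β) prior, the Poisson likelihood is conjugate: the posterior is Gamma(α + ΣXᵢ, β + n).
Batch 1: sum of counts S = 10 over n = 5 minutes.
After batch 1: Gamma(α+S, β+n) = Gamma(9.6+10, 2.0+5) = Gamma(19.6, 7.0).
Batch 2: sum of counts S = 22 over n = 14 minutes.
After batch 2: Gamma(α+S, β+n) = Gamma(19.6+22, 7.0+14) = Gamma(41.6, 21.0).
Mode of Gamma(α,β) for α≥1 is (α−1)/β = 40.6/21.0 = 1.9333.

1.9333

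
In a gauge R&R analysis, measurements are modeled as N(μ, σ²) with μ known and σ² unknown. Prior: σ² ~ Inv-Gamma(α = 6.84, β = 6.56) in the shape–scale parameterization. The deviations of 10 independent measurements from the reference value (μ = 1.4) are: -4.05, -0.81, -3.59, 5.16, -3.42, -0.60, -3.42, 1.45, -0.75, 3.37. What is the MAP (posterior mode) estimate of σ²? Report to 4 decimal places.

With known mean μ and an Inverse-Gamma(α, β) prior on σ², the Normal likelihood is conjugate: posterior is Inv-Gamma(α + n/2, β + Σ(xᵢ−μ)²/2).
Σ(xᵢ−μ)² = (-4.05)² + (-0.81)² + (-3.59)² + (5.16)² + (-3.42)² + (-0.60)² + (-3.42)² + (1.45)² + (-0.75)² + (3.37)² = 94.3470.
Posterior: Inv-Gamma(6.84 + 10/2, 6.56 + 94.3470/2) = Inv-Gamma(11.84, 53.73350).
Mode = β/(α+1) = 53.73350/12.84 = 4.1849.

4.1849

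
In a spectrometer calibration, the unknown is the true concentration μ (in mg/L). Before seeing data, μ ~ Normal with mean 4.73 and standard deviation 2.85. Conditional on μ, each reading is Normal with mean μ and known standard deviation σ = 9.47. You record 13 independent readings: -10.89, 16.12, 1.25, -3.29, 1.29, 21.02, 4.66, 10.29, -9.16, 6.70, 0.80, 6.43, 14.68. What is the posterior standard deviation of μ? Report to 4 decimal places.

For Normal data with known variance σ², a Normal(μ₀, σ₀²) prior on μ is conjugate. Posterior precision = 1/σ₀² + n/σ²; posterior mean is the precision-weighted average of μ₀ and x̄.
σ₀² = 2.85² = 8.1225, σ² = 9.47² = 89.6809; σ² + n·σ₀² = 89.6809 + 13·8.1225 = 195.2734.
Posterior precision = 1/σ₀² + n/σ² = 1/8.1225 + 13/89.6809 = (σ² + n·σ₀²)/(σ₀²σ²) = 195.2734/(8.1225·89.6809); posterior variance σₙ² = σ₀²σ²/(σ² + n·σ₀²) = 8.1225·89.6809/195.2734 = 3.730324.
Posterior SD = √σₙ² = √(8.1225·89.6809/195.2734) = 1.9314.

1.9314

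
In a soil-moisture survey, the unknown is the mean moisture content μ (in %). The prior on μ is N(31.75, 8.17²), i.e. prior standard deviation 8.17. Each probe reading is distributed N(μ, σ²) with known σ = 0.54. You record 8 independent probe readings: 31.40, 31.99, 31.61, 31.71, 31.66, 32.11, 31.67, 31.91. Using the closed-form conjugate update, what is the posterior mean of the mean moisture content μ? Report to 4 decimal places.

For Normal data with known variance σ², a Normal(μ₀, σ₀²) prior on μ is conjugate. Posterior precision = 1/σ₀² + n/σ²; posterior mean is the precision-weighted average of μ₀ and x̄.
Σxᵢ = 31.40 + 31.99 + 31.61 + 31.71 + 31.66 + 32.11 + 31.67 + 31.91 = 254.06, so n·x̄ = 254.06.
σ₀² = 8.17² = 66.7489, σ² = 0.54² = 0.2916; σ² + n·σ₀² = 0.2916 + 8·66.7489 = 534.2828.
Posterior mean = (μ₀/σ₀² + n·x̄/σ²)/(1/σ₀² + n/σ²) = (σ²·μ₀ + σ₀²·n·x̄)/(σ² + n·σ₀²) = (0.2916·31.75 + 66.7489·254.06)/534.2828 = 16967.483834/534.2828 = 31.7575.

31.7575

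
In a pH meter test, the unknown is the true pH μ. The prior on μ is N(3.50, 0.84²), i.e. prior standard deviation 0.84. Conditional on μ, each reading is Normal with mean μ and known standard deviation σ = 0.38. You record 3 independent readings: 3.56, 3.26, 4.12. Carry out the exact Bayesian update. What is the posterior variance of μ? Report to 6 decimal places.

0.045060

For Normal data with known variance σ², a Normal(μ₀, σ₀²) prior on μ is conjugate. Posterior precision = 1/σ₀² + n/σ²; posterior mean is the precision-weighted average of μ₀ and x̄.
σ₀² = 0.84² = 0.7056, σ² = 0.38² = 0.1444; σ² + n·σ₀² = 0.1444 + 3·0.7056 = 2.2612.
Posterior precision = 1/σ₀² + n/σ² = 1/0.7056 + 3/0.1444 = (σ² + n·σ₀²)/(σ₀²σ²) = 2.2612/(0.7056·0.1444); posterior variance σₙ² = σ₀²σ²/(σ² + n·σ₀²) = 0.7056·0.1444/2.2612 = 0.045060.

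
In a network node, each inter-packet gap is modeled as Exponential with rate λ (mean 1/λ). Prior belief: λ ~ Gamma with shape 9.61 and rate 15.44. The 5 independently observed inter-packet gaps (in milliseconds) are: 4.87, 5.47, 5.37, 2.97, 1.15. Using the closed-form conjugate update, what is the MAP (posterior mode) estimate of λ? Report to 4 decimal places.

With a Gamma(shape α, rate β) prior on the exponential rate λ, the posterior after n observations with total T = Σxᵢ is Gamma(α+n, β+T).
Sum of observations T = 19.83 milliseconds; n = 5.
Posterior: Gamma(9.61+5, 15.44+19.83) = Gamma(14.61, 35.27).
Mode = (α−1)/β = 0.3859.

0.3859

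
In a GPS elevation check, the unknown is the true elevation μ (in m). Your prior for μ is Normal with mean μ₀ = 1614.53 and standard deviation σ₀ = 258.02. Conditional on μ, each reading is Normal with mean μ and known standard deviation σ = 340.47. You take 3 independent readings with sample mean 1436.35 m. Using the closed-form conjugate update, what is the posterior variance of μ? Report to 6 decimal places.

For Normal data with known variance σ², a Normal(μ₀, σ₀²) prior on μ is conjugate. Posterior precision = 1/σ₀² + n/σ²; posterior mean is the precision-weighted average of μ₀ and x̄.
σ₀² = 258.02² = 66574.3204, σ² = 340.47² = 115919.8209; σ² + n·σ₀² = 115919.8209 + 3·66574.3204 = 315642.7821.
Posterior precision = 1/σ₀² + n/σ² = 1/66574.3204 + 3/115919.8209 = (σ² + n·σ₀²)/(σ₀²σ²) = 315642.7821/(66574.3204·115919.8209); posterior variance σₙ² = σ₀²σ²/(σ² + n·σ₀²) = 66574.3204·115919.8209/315642.7821 = 24449.421102.

24449.421102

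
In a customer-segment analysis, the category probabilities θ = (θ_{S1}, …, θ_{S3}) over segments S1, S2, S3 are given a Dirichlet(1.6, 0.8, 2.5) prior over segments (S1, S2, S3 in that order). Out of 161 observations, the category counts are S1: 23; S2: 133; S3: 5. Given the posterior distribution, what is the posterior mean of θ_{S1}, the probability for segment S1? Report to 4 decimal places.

The Dirichlet prior is conjugate to the Multinomial likelihood: each posterior αⱼ = prior αⱼ + observed count nⱼ.
Posterior concentration: (24.6, 133.8, 7.5), total = 165.9.
E[θ_{S1}|data] = α_{S1}/Σα = 24.6/165.9 = 0.1483.

0.1483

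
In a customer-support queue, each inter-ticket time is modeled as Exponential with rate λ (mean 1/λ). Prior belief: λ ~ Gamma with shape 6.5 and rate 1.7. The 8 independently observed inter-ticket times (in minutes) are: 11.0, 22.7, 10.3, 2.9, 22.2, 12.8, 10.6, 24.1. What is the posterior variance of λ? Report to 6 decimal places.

With a Gamma(shape α, rate β) prior on the exponential rate λ, the posterior after n observations with total T = Σxᵢ is Gamma(α+n, β+T).
Sum of observations T = 116.6 minutes; n = 8.
Posterior: Gamma(6.5+8, 1.7+116.6) = Gamma(14.5, 118.3).
Var = α/β² = 0.001036.

0.001036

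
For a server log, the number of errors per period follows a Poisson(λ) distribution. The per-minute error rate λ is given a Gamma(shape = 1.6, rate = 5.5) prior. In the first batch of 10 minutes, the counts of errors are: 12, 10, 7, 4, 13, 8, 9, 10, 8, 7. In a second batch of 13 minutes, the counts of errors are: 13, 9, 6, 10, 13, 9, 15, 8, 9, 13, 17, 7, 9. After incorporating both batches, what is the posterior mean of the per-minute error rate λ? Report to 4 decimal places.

With a Gamma(shape α, rate β) prior, the Poisson likelihood is conjugate: the posterior is Gamma(α + ΣXᵢ, β + n).
Batch 1: sum of counts S = 88 over n = 10 minutes.
After batch 1: Gamma(α+S, β+n) = Gamma(1.6+88, 5.5+10) = Gamma(89.6, 15.5).
Batch 2: sum of counts S = 138 over n = 13 minutes.
After batch 2: Gamma(α+S, β+n) = Gamma(89.6+138, 15.5+13) = Gamma(227.6, 28.5).
Posterior mean = α/β = 227.6/28.5 = 7.9860.

7.9860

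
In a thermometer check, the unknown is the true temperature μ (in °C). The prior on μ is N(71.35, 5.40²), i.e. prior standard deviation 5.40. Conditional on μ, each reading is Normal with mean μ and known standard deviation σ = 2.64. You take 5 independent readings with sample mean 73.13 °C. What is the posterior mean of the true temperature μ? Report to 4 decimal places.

73.0488

For Normal data with known variance σ², a Normal(μ₀, σ₀²) prior on μ is conjugate. Posterior precision = 1/σ₀² + n/σ²; posterior mean is the precision-weighted average of μ₀ and x̄.
n·x̄ = 5·73.13 = 365.65.
σ₀² = 5.40² = 29.16, σ² = 2.64² = 6.9696; σ² + n·σ₀² = 6.9696 + 5·29.16 = 152.7696.
Posterior mean = (μ₀/σ₀² + n·x̄/σ²)/(1/σ₀² + n/σ²) = (σ²·μ₀ + σ₀²·n·x̄)/(σ² + n·σ₀²) = (6.9696·71.35 + 29.16·365.65)/152.7696 = 11159.63496/152.7696 = 73.0488.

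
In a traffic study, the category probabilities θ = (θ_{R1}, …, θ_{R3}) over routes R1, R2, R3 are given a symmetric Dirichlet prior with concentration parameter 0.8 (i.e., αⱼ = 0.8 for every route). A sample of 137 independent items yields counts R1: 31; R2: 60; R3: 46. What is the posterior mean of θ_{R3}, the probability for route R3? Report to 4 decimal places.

The Dirichlet prior is conjugate to the Multinomial likelihood: each posterior αⱼ = prior αⱼ + observed count nⱼ.
Posterior concentration: (31.8, 60.8, 46.8), total = 139.4.
E[θ_{R3}|data] = α_{R3}/Σα = 46.8/139.4 = 0.3357.

0.3357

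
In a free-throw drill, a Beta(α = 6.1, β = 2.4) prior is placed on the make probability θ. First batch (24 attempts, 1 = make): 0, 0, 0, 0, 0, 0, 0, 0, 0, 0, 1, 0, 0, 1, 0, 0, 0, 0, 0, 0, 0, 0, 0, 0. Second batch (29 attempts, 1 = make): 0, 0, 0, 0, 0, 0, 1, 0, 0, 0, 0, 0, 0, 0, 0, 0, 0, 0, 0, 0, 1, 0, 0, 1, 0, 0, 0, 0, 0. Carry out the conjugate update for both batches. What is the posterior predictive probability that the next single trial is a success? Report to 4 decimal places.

The Beta prior is conjugate to a Binomial/Bernoulli likelihood; the update adds successes to α and failures to β.
After batch 1: Beta(6.1+2, 2.4+22) = Beta(8.1, 24.4).
After batch 2: Beta(8.1+3, 24.4+26) = Beta(11.1, 50.4).
For a single future Bernoulli trial, P(success | data) = α/(α+β) = 0.1805.

0.1805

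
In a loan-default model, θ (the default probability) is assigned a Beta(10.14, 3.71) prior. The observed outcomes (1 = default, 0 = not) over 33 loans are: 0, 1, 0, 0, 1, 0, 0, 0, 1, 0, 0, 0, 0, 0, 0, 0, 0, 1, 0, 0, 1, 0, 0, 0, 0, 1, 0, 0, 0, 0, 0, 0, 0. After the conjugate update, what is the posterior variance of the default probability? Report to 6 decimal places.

The Beta prior is conjugate to a Binomial/Bernoulli likelihood; the update adds successes to α and failures to β.
Posterior: Beta(α+k, β+n−k) = Beta(10.14+6, 3.71+27) = Beta(16.14, 30.71).
Var = αβ/((α+β)²(α+β+1)) = 16.14·30.71/(46.85²·47.85) = 0.004719.

0.004719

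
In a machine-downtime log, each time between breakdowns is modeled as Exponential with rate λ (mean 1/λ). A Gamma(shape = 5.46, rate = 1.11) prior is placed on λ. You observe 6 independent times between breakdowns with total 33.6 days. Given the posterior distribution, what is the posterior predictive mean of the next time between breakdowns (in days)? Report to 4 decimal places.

3.3184

With a Gamma(shape α, rate β) prior on the exponential rate λ, the posterior after n observations with total T = Σxᵢ is Gamma(α+n, β+T).
Posterior: Gamma(5.46+6, 1.11+33.6) = Gamma(11.46, 34.71).
The predictive distribution for the next observation is Lomax; its mean is β/(α−1) = 34.71/10.46 = 3.3184.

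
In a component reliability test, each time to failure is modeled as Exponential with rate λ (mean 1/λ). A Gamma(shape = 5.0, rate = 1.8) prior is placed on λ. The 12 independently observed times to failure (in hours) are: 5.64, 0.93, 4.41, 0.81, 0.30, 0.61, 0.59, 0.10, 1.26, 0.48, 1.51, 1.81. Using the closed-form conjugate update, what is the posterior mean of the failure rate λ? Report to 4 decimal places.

With a Gamma(shape α, rate β) prior on the exponential rate λ, the posterior after n observations with total T = Σxᵢ is Gamma(α+n, β+T).
Sum of observations T = 18.45 hours; n = 12.
Posterior: Gamma(5.0+12, 1.8+18.45) = Gamma(17.0, 20.25).
Posterior mean of λ = α/β = 17.0/20.25 = 0.8395.

0.8395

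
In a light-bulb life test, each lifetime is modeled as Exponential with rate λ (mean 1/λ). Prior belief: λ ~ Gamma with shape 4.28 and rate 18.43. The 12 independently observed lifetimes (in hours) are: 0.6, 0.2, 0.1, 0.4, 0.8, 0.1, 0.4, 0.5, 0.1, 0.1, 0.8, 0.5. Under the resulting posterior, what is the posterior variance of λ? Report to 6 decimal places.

0.030695

With a Gamma(shape α, rate β) prior on the exponential rate λ, the posterior after n observations with total T = Σxᵢ is Gamma(α+n, β+T).
Sum of observations T = 4.6 hours; n = 12.
Posterior: Gamma(4.28+12, 18.43+4.6) = Gamma(16.28, 23.03).
Var = α/β² = 0.030695.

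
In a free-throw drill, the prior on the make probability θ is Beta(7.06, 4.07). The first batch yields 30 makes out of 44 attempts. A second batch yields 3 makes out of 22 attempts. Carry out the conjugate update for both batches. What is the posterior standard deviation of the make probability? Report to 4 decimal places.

The Beta prior is conjugate to a Binomial/Bernoulli likelihood; the update adds successes to α and failures to β.
After batch 1: Beta(7.06+30, 4.07+14) = Beta(37.06, 18.07).
After batch 2: Beta(37.06+3, 18.07+19) = Beta(40.06, 37.07).
Var = αβ/((α+β)²(α+β+1)) = 40.06·37.07/(77.13²·78.13) = 0.00319499; SD = √0.00319499 = 0.0565.

0.0565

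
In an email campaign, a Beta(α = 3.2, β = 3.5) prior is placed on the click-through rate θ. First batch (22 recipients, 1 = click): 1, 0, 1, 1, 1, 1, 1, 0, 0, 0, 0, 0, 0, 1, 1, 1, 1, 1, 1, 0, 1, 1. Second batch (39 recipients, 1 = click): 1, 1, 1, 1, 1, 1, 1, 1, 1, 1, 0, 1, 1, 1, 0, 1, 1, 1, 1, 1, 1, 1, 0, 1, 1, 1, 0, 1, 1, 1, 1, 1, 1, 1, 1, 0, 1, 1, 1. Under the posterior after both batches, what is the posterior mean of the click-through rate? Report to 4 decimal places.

The Beta prior is conjugate to a Binomial/Bernoulli likelihood; the update adds successes to α and failures to β.
After batch 1: Beta(3.2+14, 3.5+8) = Beta(17.2, 11.5).
After batch 2: Beta(17.2+34, 11.5+5) = Beta(51.2, 16.5).
Posterior mean = α/(α+β) = 51.2/67.7 = 0.7563.

0.7563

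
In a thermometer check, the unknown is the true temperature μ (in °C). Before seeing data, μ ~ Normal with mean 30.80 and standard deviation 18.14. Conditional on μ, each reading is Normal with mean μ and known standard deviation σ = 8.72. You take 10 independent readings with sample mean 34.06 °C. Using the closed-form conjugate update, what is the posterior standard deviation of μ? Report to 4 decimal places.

2.7262

For Normal data with known variance σ², a Normal(μ₀, σ₀²) prior on μ is conjugate. Posterior precision = 1/σ₀² + n/σ²; posterior mean is the precision-weighted average of μ₀ and x̄.
σ₀² = 18.14² = 329.0596, σ² = 8.72² = 76.0384; σ² + n·σ₀² = 76.0384 + 10·329.0596 = 3366.6344.
Posterior precision = 1/σ₀² + n/σ² = 1/329.0596 + 10/76.0384 = (σ² + n·σ₀²)/(σ₀²σ²) = 3366.6344/(329.0596·76.0384); posterior variance σₙ² = σ₀²σ²/(σ² + n·σ₀²) = 329.0596·76.0384/3366.6344 = 7.432101.
Posterior SD = √σₙ² = √(329.0596·76.0384/3366.6344) = 2.7262.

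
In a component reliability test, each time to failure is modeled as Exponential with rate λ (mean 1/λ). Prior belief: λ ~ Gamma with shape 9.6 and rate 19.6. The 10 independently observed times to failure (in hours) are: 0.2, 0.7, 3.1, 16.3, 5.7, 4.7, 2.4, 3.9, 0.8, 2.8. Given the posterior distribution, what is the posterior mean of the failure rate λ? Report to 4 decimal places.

With a Gamma(shape α, rate β) prior on the exponential rate λ, the posterior after n observations with total T = Σxᵢ is Gamma(α+n, β+T).
Sum of observations T = 40.6 hours; n = 10.
Posterior: Gamma(9.6+10, 19.6+40.6) = Gamma(19.6, 60.2).
Posterior mean of λ = α/β = 19.6/60.2 = 0.3256.

0.3256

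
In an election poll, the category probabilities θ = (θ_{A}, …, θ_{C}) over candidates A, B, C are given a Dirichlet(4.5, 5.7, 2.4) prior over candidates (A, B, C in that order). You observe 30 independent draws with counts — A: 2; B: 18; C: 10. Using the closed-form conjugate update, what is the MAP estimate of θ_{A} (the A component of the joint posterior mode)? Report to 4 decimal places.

The Dirichlet prior is conjugate to the Multinomial likelihood: each posterior αⱼ = prior αⱼ + observed count nⱼ.
Posterior concentration: (6.5, 23.7, 12.4), total = 42.6.
Joint mode component: (α_{A}−1)/(Σα−K) = 5.5/39.6 = 0.1389.

0.1389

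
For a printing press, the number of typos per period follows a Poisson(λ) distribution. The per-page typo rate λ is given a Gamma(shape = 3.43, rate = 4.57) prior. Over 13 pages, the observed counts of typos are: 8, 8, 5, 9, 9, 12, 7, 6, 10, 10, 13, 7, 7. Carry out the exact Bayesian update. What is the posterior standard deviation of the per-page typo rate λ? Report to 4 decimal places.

0.6088

With a Gamma(shape α, rate β) prior, the Poisson likelihood is conjugate: the posterior is Gamma(α + ΣXᵢ, β + n).
Sum of counts S = 111 over n = 13 pages.
Posterior: Gamma(α+S, β+n) = Gamma(3.43+111, 4.57+13) = Gamma(114.43, 17.57).
SD = √α/β = √114.43/17.57 = 0.6088.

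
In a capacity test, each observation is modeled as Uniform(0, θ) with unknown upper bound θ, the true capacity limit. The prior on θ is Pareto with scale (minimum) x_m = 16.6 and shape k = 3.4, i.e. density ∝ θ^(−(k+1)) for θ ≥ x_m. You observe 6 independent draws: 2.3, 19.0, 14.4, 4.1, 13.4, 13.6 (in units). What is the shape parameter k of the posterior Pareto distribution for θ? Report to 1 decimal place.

A Pareto(scale x_m, shape k) prior on the upper bound θ of Uniform(0, θ) is conjugate: posterior is Pareto(max(x_m, max xᵢ), k + n).
Sample maximum = 19.0; prior scale x_m = 16.6 → posterior scale = max = 19.0.
Posterior shape = 3.4 + 6 = 9.4.
Posterior shape k = 9.4.

9.4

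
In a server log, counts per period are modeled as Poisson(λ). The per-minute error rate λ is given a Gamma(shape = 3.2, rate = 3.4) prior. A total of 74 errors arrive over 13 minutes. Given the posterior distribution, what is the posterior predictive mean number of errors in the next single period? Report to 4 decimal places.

4.7073

With a Gamma(shape α, rate β) prior, the Poisson likelihood is conjugate: the posterior is Gamma(α + ΣXᵢ, β + n).
Posterior: Gamma(α+S, β+n) = Gamma(3.2+74, 3.4+13) = Gamma(77.2, 16.4).
The predictive distribution for one future period is NegBinom with mean α/β = 4.7073.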